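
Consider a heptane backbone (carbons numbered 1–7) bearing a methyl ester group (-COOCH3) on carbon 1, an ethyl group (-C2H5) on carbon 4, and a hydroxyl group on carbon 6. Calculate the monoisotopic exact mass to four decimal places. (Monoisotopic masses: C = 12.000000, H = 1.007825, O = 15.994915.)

202.1569

Atom tally by fragment:
  CH3OOCCH2 → C:3 H:5 O:2
  CH2 → C:1 H:2
  CH2 → C:1 H:2
  CH(C2H5) → C:3 H:6
  CH2 → C:1 H:2
  CH(OH) → C:1 H:2 O:1
  CH3 → C:1 H:3
Element totals:
  C: 11
  H: 22
  O: 3
Molecular formula: C11H22O3.
  M = 11(12.0) + 22(1.007825) + 3(15.994915)
    = 132.000000 + 22.172150 + 47.984745 = 202.156895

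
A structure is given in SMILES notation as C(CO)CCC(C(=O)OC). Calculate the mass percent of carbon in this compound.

Atom tally by fragment:
  HOCH2CH2 → C:2 H:5 O:1
  CH2 → C:1 H:2
  CH2 → C:1 H:2
  CH2COOCH3 → C:3 H:5 O:2
Element totals:
  C: 7
  H: 14
  O: 3
Molecular formula: C7H14O3.
Molar mass = 146.186 g/mol.
Mass from C: 7 × 12.011 = 84.077 g/mol.
%C = 84.077 / 146.186 × 100 = 57.51%.

57.51%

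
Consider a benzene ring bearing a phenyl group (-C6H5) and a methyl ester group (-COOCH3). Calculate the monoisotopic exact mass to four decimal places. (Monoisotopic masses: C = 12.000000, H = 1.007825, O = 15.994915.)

212.0837

Atom tally by fragment:
  benzene ring core → C:6 H:6
  (− 2 ring H displaced by substituents)
  + C6H5 → C:6 H:5
  + COOCH3 → C:2 H:3 O:2
Element totals:
  C: 14
  H: 12
  O: 2
Molecular formula: C14H12O2.
  M = 14(12.0) + 12(1.007825) + 2(15.994915)
    = 168.000000 + 12.093900 + 31.989830 = 212.083730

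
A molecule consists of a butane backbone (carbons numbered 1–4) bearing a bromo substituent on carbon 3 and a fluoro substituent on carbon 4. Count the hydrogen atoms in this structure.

Atom tally by fragment:
  CH3 → C:1 H:3
  CH2 → C:1 H:2
  CH(Br) → C:1 H:1 Br:1
  CH2F → C:1 H:2 F:1
Element totals:
  C: 4
  H: 8
  Br: 1
  F: 1

8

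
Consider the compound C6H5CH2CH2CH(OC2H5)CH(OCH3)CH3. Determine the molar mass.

222.33 g/mol

Atom tally by fragment:
  C6H5CH2 → C:7 H:7
  CH2 → C:1 H:2
  CH(OC2H5) → C:3 H:6 O:1
  CH(OCH3) → C:2 H:4 O:1
  CH3 → C:1 H:3
Element totals:
  C: 14
  H: 22
  O: 2
Molecular formula: C14H22O2.
  M = 14(12.011) + 22(1.008) + 2(15.999)
    = 168.154 + 22.176 + 31.998 = 222.328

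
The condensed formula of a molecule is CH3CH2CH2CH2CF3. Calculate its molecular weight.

126.12 g/mol

Atom tally by fragment:
  CH3 → C:1 H:3
  CH2 → C:1 H:2
  CH2 → C:1 H:2
  CH2CF3 → C:2 H:2 F:3
Element totals:
  C: 5
  H: 9
  F: 3
Molecular formula: C5H9F3.
  M = 5(12.011) + 9(1.008) + 3(18.998)
    = 60.055 + 9.072 + 56.994 = 126.121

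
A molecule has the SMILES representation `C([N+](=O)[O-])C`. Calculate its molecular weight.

Atom tally by fragment:
  O2NCH2 → C:1 H:2 N:1 O:2
  CH3 → C:1 H:3
Element totals:
  C: 2
  H: 5
  N: 1
  O: 2
Molecular formula: C2H5NO2.
  M = 2(12.011) + 5(1.008) + 14.007 + 2(15.999)
    = 24.022 + 5.040 + 14.007 + 31.998 = 75.067

75.07 g/mol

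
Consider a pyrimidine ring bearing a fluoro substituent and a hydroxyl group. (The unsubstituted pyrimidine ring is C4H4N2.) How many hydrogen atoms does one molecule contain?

Atom tally by fragment:
  pyrimidine ring core → C:4 H:4 N:2
  (− 2 ring H displaced by substituents)
  + F → F:1
  + OH → O:1 H:1
Element totals:
  C: 4
  H: 3
  F: 1
  N: 2
  O: 1

3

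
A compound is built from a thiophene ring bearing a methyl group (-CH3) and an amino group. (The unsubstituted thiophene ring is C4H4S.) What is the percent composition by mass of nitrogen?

12.38%

Atom tally by fragment:
  thiophene ring core → C:4 H:4 S:1
  (− 2 ring H displaced by substituents)
  + CH3 → C:1 H:3
  + NH2 → N:1 H:2
Element totals:
  C: 5
  H: 7
  N: 1
  S: 1
Molecular formula: C5H7NS.
Molar mass = 113.178 g/mol.
Mass from N: 1 × 14.007 = 14.007 g/mol.
%N = 14.007 / 113.178 × 100 = 12.38%.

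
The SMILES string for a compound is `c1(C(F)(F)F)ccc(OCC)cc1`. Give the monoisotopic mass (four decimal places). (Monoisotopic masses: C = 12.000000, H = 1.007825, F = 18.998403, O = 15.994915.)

190.0605

Atom tally by fragment:
  benzene ring core → C:6 H:6
  (− 2 ring H displaced by substituents)
  + CF3 → C:1 F:3
  + OC2H5 → C:2 H:5 O:1
Element totals:
  C: 9
  H: 9
  F: 3
  O: 1
Molecular formula: C9H9F3O.
  M = 9(12.0) + 9(1.007825) + 3(18.998403) + 15.994915
    = 108.000000 + 9.070425 + 56.995209 + 15.994915 = 190.060549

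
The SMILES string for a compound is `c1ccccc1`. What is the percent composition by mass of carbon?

92.26%

Atom tally by fragment:
  benzene ring core → C:6 H:6
Element totals:
  C: 6
  H: 6
Molecular formula: C6H6.
Molar mass = 78.114 g/mol.
Mass from C: 6 × 12.011 = 72.066 g/mol.
%C = 72.066 / 78.114 × 100 = 92.26%.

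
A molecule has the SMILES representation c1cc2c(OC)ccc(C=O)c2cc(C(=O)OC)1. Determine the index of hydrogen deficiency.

Atom tally by fragment:
  naphthalene ring system core → C:10 H:8
  (− 3 ring H displaced by substituents)
  + OCH3 → C:1 H:3 O:1
  + CHO → C:1 H:1 O:1
  + COOCH3 → C:2 H:3 O:2
Element totals:
  C: 14
  H: 12
  O: 4
Molecular formula: C14H12O4.
DoU = (2C + 2 + N − H − X) / 2 = (2·14 + 2 + 0 − 12 − 0) / 2 = 9.

9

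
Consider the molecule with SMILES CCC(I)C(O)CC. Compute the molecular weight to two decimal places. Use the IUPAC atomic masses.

228.07 g/mol

Atom tally by fragment:
  CH3 → C:1 H:3
  CH2 → C:1 H:2
  CH(I) → C:1 H:1 I:1
  CH(OH) → C:1 H:2 O:1
  CH2 → C:1 H:2
  CH3 → C:1 H:3
Element totals:
  C: 6
  H: 13
  I: 1
  O: 1
Molecular formula: C6H13IO.
  M = 6(12.011) + 13(1.008) + 126.904 + 15.999
    = 72.066 + 13.104 + 126.904 + 15.999 = 228.073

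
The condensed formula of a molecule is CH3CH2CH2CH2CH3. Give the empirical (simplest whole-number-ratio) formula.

C5H12

Atom tally by fragment:
  CH3 → C:1 H:3
  CH2 → C:1 H:2
  CH2 → C:1 H:2
  CH2 → C:1 H:2
  CH3 → C:1 H:3
Element totals:
  C: 5
  H: 12
Molecular formula: C5H12.
gcd of subscripts (5, 12) = 1, so the empirical formula equals the molecular formula.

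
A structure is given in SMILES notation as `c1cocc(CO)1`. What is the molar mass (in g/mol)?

Atom tally by fragment:
  furan ring core → C:4 H:4 O:1
  (− 1 ring H displaced by substituents)
  + CH2OH → C:1 H:3 O:1
Element totals:
  C: 5
  H: 6
  O: 2
Molecular formula: C5H6O2.
  M = 5(12.011) + 6(1.008) + 2(15.999)
    = 60.055 + 6.048 + 31.998 = 98.101

98.10 g/mol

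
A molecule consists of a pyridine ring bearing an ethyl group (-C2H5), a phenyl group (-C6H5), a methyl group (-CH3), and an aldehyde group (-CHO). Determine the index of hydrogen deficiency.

Atom tally by fragment:
  pyridine ring core → C:5 H:5 N:1
  (− 4 ring H displaced by substituents)
  + C2H5 → C:2 H:5
  + C6H5 → C:6 H:5
  + CH3 → C:1 H:3
  + CHO → C:1 H:1 O:1
Element totals:
  C: 15
  H: 15
  N: 1
  O: 1
Molecular formula: C15H15NO.
DoU = (2C + 2 + N − H − X) / 2 = (2·15 + 2 + 1 − 15 − 0) / 2 = 9.

9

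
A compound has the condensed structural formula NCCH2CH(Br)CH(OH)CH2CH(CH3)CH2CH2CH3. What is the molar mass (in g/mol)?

248.16 g/mol

Atom tally by fragment:
  NCCH2 → C:2 H:2 N:1
  CH(Br) → C:1 H:1 Br:1
  CH(OH) → C:1 H:2 O:1
  CH2 → C:1 H:2
  CH(CH3) → C:2 H:4
  CH2 → C:1 H:2
  CH2 → C:1 H:2
  CH3 → C:1 H:3
Element totals:
  C: 10
  H: 18
  Br: 1
  N: 1
  O: 1
Molecular formula: C10H18BrNO.
  M = 10(12.011) + 18(1.008) + 79.904 + 14.007 + 15.999
    = 120.110 + 18.144 + 79.904 + 14.007 + 15.999 = 248.164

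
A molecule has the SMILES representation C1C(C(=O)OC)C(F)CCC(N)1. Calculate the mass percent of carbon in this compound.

Atom tally by fragment:
  cyclohexane ring core → C:6 H:12
  (− 3 ring H displaced by substituents)
  + COOCH3 → C:2 H:3 O:2
  + F → F:1
  + NH2 → N:1 H:2
Element totals:
  C: 8
  H: 14
  F: 1
  N: 1
  O: 2
Molecular formula: C8H14FNO2.
Molar mass = 175.203 g/mol.
Mass from C: 8 × 12.011 = 96.088 g/mol.
%C = 96.088 / 175.203 × 100 = 54.84%.

54.84%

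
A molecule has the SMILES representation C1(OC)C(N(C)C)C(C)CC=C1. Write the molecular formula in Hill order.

Atom tally by fragment:
  cyclohexene ring core → C:6 H:10
  (− 3 ring H displaced by substituents)
  + OCH3 → C:1 H:3 O:1
  + N(CH3)2 → N:1 C:2 H:6
  + CH3 → C:1 H:3
Element totals:
  C: 10
  H: 19
  N: 1
  O: 1

C10H19NO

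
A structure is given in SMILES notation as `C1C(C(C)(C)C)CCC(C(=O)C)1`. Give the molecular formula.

C11H20O

Atom tally by fragment:
  cyclopentane ring core → C:5 H:10
  (− 2 ring H displaced by substituents)
  + C(CH3)3 → C:4 H:9
  + COCH3 → C:2 H:3 O:1
Element totals:
  C: 11
  H: 20
  O: 1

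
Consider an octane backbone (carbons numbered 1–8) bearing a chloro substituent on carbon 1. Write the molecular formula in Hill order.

C8H17Cl

Atom tally by fragment:
  ClCH2 → C:1 H:2 Cl:1
  CH2 → C:1 H:2
  CH2 → C:1 H:2
  CH2 → C:1 H:2
  CH2 → C:1 H:2
  CH2 → C:1 H:2
  CH2 → C:1 H:2
  CH3 → C:1 H:3
Element totals:
  C: 8
  H: 17
  Cl: 1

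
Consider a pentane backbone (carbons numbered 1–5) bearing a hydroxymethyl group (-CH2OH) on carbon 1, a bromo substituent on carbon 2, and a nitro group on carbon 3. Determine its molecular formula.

Atom tally by fragment:
  HOCH2CH2 → C:2 H:5 O:1
  CH(Br) → C:1 H:1 Br:1
  CH(NO2) → C:1 H:1 N:1 O:2
  CH2 → C:1 H:2
  CH3 → C:1 H:3
Element totals:
  C: 6
  H: 12
  Br: 1
  N: 1
  O: 3

C6H12BrNO3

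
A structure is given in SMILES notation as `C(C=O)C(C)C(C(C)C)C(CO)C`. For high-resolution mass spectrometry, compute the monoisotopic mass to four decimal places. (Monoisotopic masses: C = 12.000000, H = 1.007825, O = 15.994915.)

186.1620

Atom tally by fragment:
  OHCCH2 → C:2 H:3 O:1
  CH(CH3) → C:2 H:4
  CH(CH(CH3)2) → C:4 H:8
  CH(CH2OH) → C:2 H:4 O:1
  CH3 → C:1 H:3
Element totals:
  C: 11
  H: 22
  O: 2
Molecular formula: C11H22O2.
  M = 11(12.0) + 22(1.007825) + 2(15.994915)
    = 132.000000 + 22.172150 + 31.989830 = 186.161980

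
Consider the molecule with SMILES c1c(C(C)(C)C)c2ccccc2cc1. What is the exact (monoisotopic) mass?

Atom tally by fragment:
  naphthalene ring system core → C:10 H:8
  (− 1 ring H displaced by substituents)
  + C(CH3)3 → C:4 H:9
Element totals:
  C: 14
  H: 16
Molecular formula: C14H16.
  M = 14(12.0) + 16(1.007825)
    = 168.000000 + 16.125200 = 184.125200

184.1252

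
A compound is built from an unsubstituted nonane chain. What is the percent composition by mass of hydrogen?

15.72%

Atom tally by fragment:
  CH3 → C:1 H:3
  CH2 → C:1 H:2
  CH2 → C:1 H:2
  CH2 → C:1 H:2
  CH2 → C:1 H:2
  CH2 → C:1 H:2
  CH2 → C:1 H:2
  CH2 → C:1 H:2
  CH3 → C:1 H:3
Element totals:
  C: 9
  H: 20
Molecular formula: C9H20.
Molar mass = 128.259 g/mol.
Mass from H: 20 × 1.008 = 20.160 g/mol.
%H = 20.160 / 128.259 × 100 = 15.72%.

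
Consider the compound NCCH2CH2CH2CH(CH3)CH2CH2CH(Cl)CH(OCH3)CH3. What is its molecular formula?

C12H22ClNO

Atom tally by fragment:
  NCCH2 → C:2 H:2 N:1
  CH2 → C:1 H:2
  CH2 → C:1 H:2
  CH(CH3) → C:2 H:4
  CH2 → C:1 H:2
  CH2 → C:1 H:2
  CH(Cl) → C:1 H:1 Cl:1
  CH(OCH3) → C:2 H:4 O:1
  CH3 → C:1 H:3
Element totals:
  C: 12
  H: 22
  Cl: 1
  N: 1
  O: 1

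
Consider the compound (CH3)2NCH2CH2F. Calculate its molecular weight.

Element totals:
  C: 4
  H: 10
  F: 1
  N: 1
Molecular formula: C4H10FN.
  M = 4(12.011) + 10(1.008) + 18.998 + 14.007
    = 48.044 + 10.080 + 18.998 + 14.007 = 91.129

91.13 g/mol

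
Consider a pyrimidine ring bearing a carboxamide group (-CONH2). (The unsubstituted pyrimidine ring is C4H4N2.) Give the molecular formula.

C5H5N3O

Atom tally by fragment:
  pyrimidine ring core → C:4 H:4 N:2
  (− 1 ring H displaced by substituents)
  + CONH2 → C:1 H:2 O:1 N:1
Element totals:
  C: 5
  H: 5
  N: 3
  O: 1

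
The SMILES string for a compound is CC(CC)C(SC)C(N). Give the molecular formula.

C7H17NS

Atom tally by fragment:
  CH3 → C:1 H:3
  CH(C2H5) → C:3 H:6
  CH(SCH3) → C:2 H:4 S:1
  CH2NH2 → C:1 H:4 N:1
Element totals:
  C: 7
  H: 17
  N: 1
  S: 1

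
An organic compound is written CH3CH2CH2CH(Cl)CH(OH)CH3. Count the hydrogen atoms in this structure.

Atom tally by fragment:
  CH3 → C:1 H:3
  CH2 → C:1 H:2
  CH2 → C:1 H:2
  CH(Cl) → C:1 H:1 Cl:1
  CH(OH) → C:1 H:2 O:1
  CH3 → C:1 H:3
Element totals:
  C: 6
  H: 13
  Cl: 1
  O: 1

13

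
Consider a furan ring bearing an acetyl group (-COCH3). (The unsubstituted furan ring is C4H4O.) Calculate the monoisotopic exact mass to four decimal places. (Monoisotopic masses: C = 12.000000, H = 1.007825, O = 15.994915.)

110.0368

Atom tally by fragment:
  furan ring core → C:4 H:4 O:1
  (− 1 ring H displaced by substituents)
  + COCH3 → C:2 H:3 O:1
Element totals:
  C: 6
  H: 6
  O: 2
Molecular formula: C6H6O2.
  M = 6(12.0) + 6(1.007825) + 2(15.994915)
    = 72.000000 + 6.046950 + 31.989830 = 110.036780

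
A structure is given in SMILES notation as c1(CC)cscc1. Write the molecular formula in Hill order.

Atom tally by fragment:
  thiophene ring core → C:4 H:4 S:1
  (− 1 ring H displaced by substituents)
  + C2H5 → C:2 H:5
Element totals:
  C: 6
  H: 8
  S: 1

C6H8S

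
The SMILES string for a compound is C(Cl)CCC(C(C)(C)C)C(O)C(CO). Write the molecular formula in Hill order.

C11H23ClO2

Atom tally by fragment:
  ClCH2 → C:1 H:2 Cl:1
  CH2 → C:1 H:2
  CH2 → C:1 H:2
  CH(C(CH3)3) → C:5 H:10
  CH(OH) → C:1 H:2 O:1
  CH2CH2OH → C:2 H:5 O:1
Element totals:
  C: 11
  H: 23
  Cl: 1
  O: 2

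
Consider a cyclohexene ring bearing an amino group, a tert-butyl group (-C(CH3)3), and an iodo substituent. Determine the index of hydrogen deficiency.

2

Atom tally by fragment:
  cyclohexene ring core → C:6 H:10
  (− 3 ring H displaced by substituents)
  + NH2 → N:1 H:2
  + C(CH3)3 → C:4 H:9
  + I → I:1
Element totals:
  C: 10
  H: 18
  I: 1
  N: 1
Molecular formula: C10H18IN.
DoU = (2C + 2 + N − H − X) / 2 = (2·10 + 2 + 1 − 18 − 1) / 2 = 2.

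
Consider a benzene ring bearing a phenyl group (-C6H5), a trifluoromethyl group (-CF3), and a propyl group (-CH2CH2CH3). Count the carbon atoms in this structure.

Atom tally by fragment:
  benzene ring core → C:6 H:6
  (− 3 ring H displaced by substituents)
  + C6H5 → C:6 H:5
  + CF3 → C:1 F:3
  + CH2CH2CH3 → C:3 H:7
Element totals:
  C: 16
  H: 15
  F: 3

16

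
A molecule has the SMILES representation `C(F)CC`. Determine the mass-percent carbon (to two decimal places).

58.04%

Atom tally by fragment:
  FCH2 → C:1 H:2 F:1
  CH2 → C:1 H:2
  CH3 → C:1 H:3
Element totals:
  C: 3
  H: 7
  F: 1
Molecular formula: C3H7F.
Molar mass = 62.087 g/mol.
Mass from C: 3 × 12.011 = 36.033 g/mol.
%C = 36.033 / 62.087 × 100 = 58.04%.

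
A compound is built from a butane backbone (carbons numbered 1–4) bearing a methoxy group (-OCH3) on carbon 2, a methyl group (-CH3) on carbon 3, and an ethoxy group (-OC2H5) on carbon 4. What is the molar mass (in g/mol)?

Atom tally by fragment:
  CH3 → C:1 H:3
  CH(OCH3) → C:2 H:4 O:1
  CH(CH3) → C:2 H:4
  CH2OC2H5 → C:3 H:7 O:1
Element totals:
  C: 8
  H: 18
  O: 2
Molecular formula: C8H18O2.
  M = 8(12.011) + 18(1.008) + 2(15.999)
    = 96.088 + 18.144 + 31.998 = 146.230

146.23 g/mol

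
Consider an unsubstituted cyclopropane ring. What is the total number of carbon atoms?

Atom tally by fragment:
  cyclopropane ring core → C:3 H:6
Element totals:
  C: 3
  H: 6

3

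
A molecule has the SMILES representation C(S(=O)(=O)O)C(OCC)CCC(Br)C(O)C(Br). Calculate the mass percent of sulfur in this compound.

8.05%

Atom tally by fragment:
  HO3SCH2 → C:1 H:3 S:1 O:3
  CH(OC2H5) → C:3 H:6 O:1
  CH2 → C:1 H:2
  CH2 → C:1 H:2
  CH(Br) → C:1 H:1 Br:1
  CH(OH) → C:1 H:2 O:1
  CH2Br → C:1 H:2 Br:1
Element totals:
  C: 9
  H: 18
  Br: 2
  O: 5
  S: 1
Molecular formula: C9H18Br2O5S.
Molar mass = 398.106 g/mol.
Mass from S: 1 × 32.06 = 32.060 g/mol.
%S = 32.060 / 398.106 × 100 = 8.05%.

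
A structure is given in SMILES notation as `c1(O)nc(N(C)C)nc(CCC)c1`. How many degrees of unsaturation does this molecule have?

Atom tally by fragment:
  pyrimidine ring core → C:4 H:4 N:2
  (− 3 ring H displaced by substituents)
  + OH → O:1 H:1
  + N(CH3)2 → N:1 C:2 H:6
  + CH2CH2CH3 → C:3 H:7
Element totals:
  C: 9
  H: 15
  N: 3
  O: 1
Molecular formula: C9H15N3O.
DoU = (2C + 2 + N − H − X) / 2 = (2·9 + 2 + 3 − 15 − 0) / 2 = 4.

4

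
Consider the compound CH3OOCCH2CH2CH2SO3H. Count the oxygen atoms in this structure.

Atom tally by fragment:
  CH3OOCCH2 → C:3 H:5 O:2
  CH2 → C:1 H:2
  CH2SO3H → C:1 H:3 S:1 O:3
Element totals:
  C: 5
  H: 10
  O: 5
  S: 1

5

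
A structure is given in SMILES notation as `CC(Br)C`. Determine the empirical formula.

Atom tally by fragment:
  CH3 → C:1 H:3
  CH(Br) → C:1 H:1 Br:1
  CH3 → C:1 H:3
Element totals:
  C: 3
  H: 7
  Br: 1
Molecular formula: C3H7Br.
gcd of subscripts (1, 3, 7) = 1, so the empirical formula equals the molecular formula.

C3H7Br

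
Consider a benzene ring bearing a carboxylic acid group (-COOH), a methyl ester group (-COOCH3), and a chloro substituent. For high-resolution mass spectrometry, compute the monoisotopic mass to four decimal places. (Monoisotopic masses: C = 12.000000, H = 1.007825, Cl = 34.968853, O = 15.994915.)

214.0033

Atom tally by fragment:
  benzene ring core → C:6 H:6
  (− 3 ring H displaced by substituents)
  + COOH → C:1 H:1 O:2
  + COOCH3 → C:2 H:3 O:2
  + Cl → Cl:1
Element totals:
  C: 9
  H: 7
  Cl: 1
  O: 4
Molecular formula: C9H7ClO4.
  M = 9(12.0) + 7(1.007825) + 34.968853 + 4(15.994915)
    = 108.000000 + 7.054775 + 34.968853 + 63.979660 = 214.003288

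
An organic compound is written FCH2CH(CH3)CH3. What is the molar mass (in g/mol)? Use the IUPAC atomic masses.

Atom tally by fragment:
  FCH2 → C:1 H:2 F:1
  CH(CH3) → C:2 H:4
  CH3 → C:1 H:3
Element totals:
  C: 4
  H: 9
  F: 1
Molecular formula: C4H9F.
  M = 4(12.011) + 9(1.008) + 18.998
    = 48.044 + 9.072 + 18.998 = 76.114

76.11 g/mol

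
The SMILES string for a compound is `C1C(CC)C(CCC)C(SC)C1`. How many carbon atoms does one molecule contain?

11

Atom tally by fragment:
  cyclopentane ring core → C:5 H:10
  (− 3 ring H displaced by substituents)
  + C2H5 → C:2 H:5
  + CH2CH2CH3 → C:3 H:7
  + SCH3 → C:1 H:3 S:1
Element totals:
  C: 11
  H: 22
  S: 1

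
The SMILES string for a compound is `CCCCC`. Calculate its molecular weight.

Atom tally by fragment:
  CH3 → C:1 H:3
  CH2 → C:1 H:2
  CH2 → C:1 H:2
  CH2 → C:1 H:2
  CH3 → C:1 H:3
Element totals:
  C: 5
  H: 12
Molecular formula: C5H12.
  M = 5(12.011) + 12(1.008)
    = 60.055 + 12.096 = 72.151

72.15 g/mol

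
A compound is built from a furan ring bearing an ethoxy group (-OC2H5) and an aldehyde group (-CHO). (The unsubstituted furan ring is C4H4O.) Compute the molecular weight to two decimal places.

Atom tally by fragment:
  furan ring core → C:4 H:4 O:1
  (− 2 ring H displaced by substituents)
  + OC2H5 → C:2 H:5 O:1
  + CHO → C:1 H:1 O:1
Element totals:
  C: 7
  H: 8
  O: 3
Molecular formula: C7H8O3.
  M = 7(12.011) + 8(1.008) + 3(15.999)
    = 84.077 + 8.064 + 47.997 = 140.138

140.14 g/mol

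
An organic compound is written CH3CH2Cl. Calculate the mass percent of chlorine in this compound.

54.95%

Atom tally by fragment:
  CH3 → C:1 H:3
  CH2Cl → C:1 H:2 Cl:1
Element totals:
  C: 2
  H: 5
  Cl: 1
Molecular formula: C2H5Cl.
Molar mass = 64.512 g/mol.
Mass from Cl: 1 × 35.45 = 35.450 g/mol.
%Cl = 35.450 / 64.512 × 100 = 54.95%.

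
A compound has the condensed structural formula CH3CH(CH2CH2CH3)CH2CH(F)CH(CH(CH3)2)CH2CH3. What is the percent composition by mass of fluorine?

Element totals:
  C: 13
  H: 27
  F: 1
Molecular formula: C13H27F.
Molar mass = 202.357 g/mol.
Mass from F: 1 × 18.998 = 18.998 g/mol.
%F = 18.998 / 202.357 × 100 = 9.39%.

9.39%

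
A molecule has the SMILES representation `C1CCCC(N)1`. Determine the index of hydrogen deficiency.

1

Atom tally by fragment:
  cyclopentane ring core → C:5 H:10
  (− 1 ring H displaced by substituents)
  + NH2 → N:1 H:2
Element totals:
  C: 5
  H: 11
  N: 1
Molecular formula: C5H11N.
DoU = (2C + 2 + N − H − X) / 2 = (2·5 + 2 + 1 − 11 − 0) / 2 = 1.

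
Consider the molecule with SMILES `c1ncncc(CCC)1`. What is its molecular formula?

Atom tally by fragment:
  pyrimidine ring core → C:4 H:4 N:2
  (− 1 ring H displaced by substituents)
  + CH2CH2CH3 → C:3 H:7
Element totals:
  C: 7
  H: 10
  N: 2

C7H10N2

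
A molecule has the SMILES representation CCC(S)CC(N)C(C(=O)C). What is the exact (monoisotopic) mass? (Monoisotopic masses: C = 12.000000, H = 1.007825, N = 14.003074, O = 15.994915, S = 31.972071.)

Atom tally by fragment:
  CH3 → C:1 H:3
  CH2 → C:1 H:2
  CH(SH) → C:1 H:2 S:1
  CH2 → C:1 H:2
  CH(NH2) → C:1 H:3 N:1
  CH2COCH3 → C:3 H:5 O:1
Element totals:
  C: 8
  H: 17
  N: 1
  O: 1
  S: 1
Molecular formula: C8H17NOS.
  M = 8(12.0) + 17(1.007825) + 14.003074 + 15.994915 + 31.972071
    = 96.000000 + 17.133025 + 14.003074 + 15.994915 + 31.972071 = 175.103085

175.1031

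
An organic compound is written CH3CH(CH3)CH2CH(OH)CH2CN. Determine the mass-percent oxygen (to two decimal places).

Element totals:
  C: 7
  H: 13
  N: 1
  O: 1
Molecular formula: C7H13NO.
Molar mass = 127.187 g/mol.
Mass from O: 1 × 15.999 = 15.999 g/mol.
%O = 15.999 / 127.187 × 100 = 12.58%.

12.58%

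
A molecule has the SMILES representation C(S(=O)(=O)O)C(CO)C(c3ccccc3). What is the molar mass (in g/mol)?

Atom tally by fragment:
  HO3SCH2 → C:1 H:3 S:1 O:3
  CH(CH2OH) → C:2 H:4 O:1
  CH2C6H5 → C:7 H:7
Element totals:
  C: 10
  H: 14
  O: 4
  S: 1
Molecular formula: C10H14O4S.
  M = 10(12.011) + 14(1.008) + 4(15.999) + 32.06
    = 120.110 + 14.112 + 63.996 + 32.060 = 230.278

230.28 g/mol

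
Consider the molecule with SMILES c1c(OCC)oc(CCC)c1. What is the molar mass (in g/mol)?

154.21 g/mol

Atom tally by fragment:
  furan ring core → C:4 H:4 O:1
  (− 2 ring H displaced by substituents)
  + OC2H5 → C:2 H:5 O:1
  + CH2CH2CH3 → C:3 H:7
Element totals:
  C: 9
  H: 14
  O: 2
Molecular formula: C9H14O2.
  M = 9(12.011) + 14(1.008) + 2(15.999)
    = 108.099 + 14.112 + 31.998 = 154.209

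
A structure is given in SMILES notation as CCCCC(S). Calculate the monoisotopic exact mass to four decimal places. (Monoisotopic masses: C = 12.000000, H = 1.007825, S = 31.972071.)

104.0660

Atom tally by fragment:
  CH3 → C:1 H:3
  CH2 → C:1 H:2
  CH2 → C:1 H:2
  CH2 → C:1 H:2
  CH2SH → C:1 H:3 S:1
Element totals:
  C: 5
  H: 12
  S: 1
Molecular formula: C5H12S.
  M = 5(12.0) + 12(1.007825) + 31.972071
    = 60.000000 + 12.093900 + 31.972071 = 104.065971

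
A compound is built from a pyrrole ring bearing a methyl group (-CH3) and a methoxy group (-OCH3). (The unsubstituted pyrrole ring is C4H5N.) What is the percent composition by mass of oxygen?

14.39%

Atom tally by fragment:
  pyrrole ring core → C:4 H:5 N:1
  (− 2 ring H displaced by substituents)
  + CH3 → C:1 H:3
  + OCH3 → C:1 H:3 O:1
Element totals:
  C: 6
  H: 9
  N: 1
  O: 1
Molecular formula: C6H9NO.
Molar mass = 111.144 g/mol.
Mass from O: 1 × 15.999 = 15.999 g/mol.
%O = 15.999 / 111.144 × 100 = 14.39%.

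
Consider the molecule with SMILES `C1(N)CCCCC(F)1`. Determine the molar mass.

Atom tally by fragment:
  cyclohexane ring core → C:6 H:12
  (− 2 ring H displaced by substituents)
  + NH2 → N:1 H:2
  + F → F:1
Element totals:
  C: 6
  H: 12
  F: 1
  N: 1
Molecular formula: C6H12FN.
  M = 6(12.011) + 12(1.008) + 18.998 + 14.007
    = 72.066 + 12.096 + 18.998 + 14.007 = 117.167

117.17 g/mol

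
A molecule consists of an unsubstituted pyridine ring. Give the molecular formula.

Atom tally by fragment:
  pyridine ring core → C:5 H:5 N:1
Element totals:
  C: 5
  H: 5
  N: 1

C5H5N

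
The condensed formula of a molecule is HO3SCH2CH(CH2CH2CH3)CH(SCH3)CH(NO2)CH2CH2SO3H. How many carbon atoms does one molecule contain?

Atom tally by fragment:
  HO3SCH2 → C:1 H:3 S:1 O:3
  CH(CH2CH2CH3) → C:4 H:8
  CH(SCH3) → C:2 H:4 S:1
  CH(NO2) → C:1 H:1 N:1 O:2
  CH2 → C:1 H:2
  CH2SO3H → C:1 H:3 S:1 O:3
Element totals:
  C: 10
  H: 21
  N: 1
  O: 8
  S: 3

10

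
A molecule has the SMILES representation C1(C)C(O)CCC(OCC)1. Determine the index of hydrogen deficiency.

Atom tally by fragment:
  cyclopentane ring core → C:5 H:10
  (− 3 ring H displaced by substituents)
  + CH3 → C:1 H:3
  + OH → O:1 H:1
  + OC2H5 → C:2 H:5 O:1
Element totals:
  C: 8
  H: 16
  O: 2
Molecular formula: C8H16O2.
DoU = (2C + 2 + N − H − X) / 2 = (2·8 + 2 + 0 − 16 − 0) / 2 = 1.

1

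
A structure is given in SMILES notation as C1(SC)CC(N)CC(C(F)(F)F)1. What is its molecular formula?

Atom tally by fragment:
  cyclopentane ring core → C:5 H:10
  (− 3 ring H displaced by substituents)
  + SCH3 → C:1 H:3 S:1
  + NH2 → N:1 H:2
  + CF3 → C:1 F:3
Element totals:
  C: 7
  H: 12
  F: 3
  N: 1
  S: 1

C7H12F3NS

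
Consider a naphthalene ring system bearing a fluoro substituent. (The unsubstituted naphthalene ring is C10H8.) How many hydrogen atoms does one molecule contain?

7

Atom tally by fragment:
  naphthalene ring system core → C:10 H:8
  (− 1 ring H displaced by substituents)
  + F → F:1
Element totals:
  C: 10
  H: 7
  F: 1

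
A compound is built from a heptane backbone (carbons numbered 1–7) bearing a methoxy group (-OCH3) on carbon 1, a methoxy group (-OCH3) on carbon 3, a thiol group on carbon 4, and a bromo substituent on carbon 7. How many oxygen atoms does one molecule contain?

Atom tally by fragment:
  CH3OCH2 → C:2 H:5 O:1
  CH2 → C:1 H:2
  CH(OCH3) → C:2 H:4 O:1
  CH(SH) → C:1 H:2 S:1
  CH2 → C:1 H:2
  CH2 → C:1 H:2
  CH2Br → C:1 H:2 Br:1
Element totals:
  C: 9
  H: 19
  Br: 1
  O: 2
  S: 1

2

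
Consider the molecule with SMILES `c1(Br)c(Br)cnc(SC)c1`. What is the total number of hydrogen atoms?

Atom tally by fragment:
  pyridine ring core → C:5 H:5 N:1
  (− 3 ring H displaced by substituents)
  + Br → Br:1
  + Br → Br:1
  + SCH3 → C:1 H:3 S:1
Element totals:
  C: 6
  H: 5
  Br: 2
  N: 1
  S: 1

5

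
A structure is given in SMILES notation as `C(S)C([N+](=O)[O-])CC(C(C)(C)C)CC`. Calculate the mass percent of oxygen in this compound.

14.59%

Atom tally by fragment:
  HSCH2 → C:1 H:3 S:1
  CH(NO2) → C:1 H:1 N:1 O:2
  CH2 → C:1 H:2
  CH(C(CH3)3) → C:5 H:10
  CH2 → C:1 H:2
  CH3 → C:1 H:3
Element totals:
  C: 10
  H: 21
  N: 1
  O: 2
  S: 1
Molecular formula: C10H21NO2S.
Molar mass = 219.343 g/mol.
Mass from O: 2 × 15.999 = 31.998 g/mol.
%O = 31.998 / 219.343 × 100 = 14.59%.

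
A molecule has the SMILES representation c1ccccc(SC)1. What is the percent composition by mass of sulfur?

25.81%

Atom tally by fragment:
  benzene ring core → C:6 H:6
  (− 1 ring H displaced by substituents)
  + SCH3 → C:1 H:3 S:1
Element totals:
  C: 7
  H: 8
  S: 1
Molecular formula: C7H8S.
Molar mass = 124.201 g/mol.
Mass from S: 1 × 32.06 = 32.060 g/mol.
%S = 32.060 / 124.201 × 100 = 25.81%.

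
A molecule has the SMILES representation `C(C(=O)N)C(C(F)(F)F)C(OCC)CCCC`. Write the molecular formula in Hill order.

Atom tally by fragment:
  H2NOCCH2 → C:2 H:4 O:1 N:1
  CH(CF3) → C:2 H:1 F:3
  CH(OC2H5) → C:3 H:6 O:1
  CH2 → C:1 H:2
  CH2 → C:1 H:2
  CH2 → C:1 H:2
  CH3 → C:1 H:3
Element totals:
  C: 11
  H: 20
  F: 3
  N: 1
  O: 2

C11H20F3NO2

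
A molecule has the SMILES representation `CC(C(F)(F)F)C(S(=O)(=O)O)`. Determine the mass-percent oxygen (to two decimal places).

Atom tally by fragment:
  CH3 → C:1 H:3
  CH(CF3) → C:2 H:1 F:3
  CH2SO3H → C:1 H:3 S:1 O:3
Element totals:
  C: 4
  H: 7
  F: 3
  O: 3
  S: 1
Molecular formula: C4H7F3O3S.
Molar mass = 192.151 g/mol.
Mass from O: 3 × 15.999 = 47.997 g/mol.
%O = 47.997 / 192.151 × 100 = 24.98%.

24.98%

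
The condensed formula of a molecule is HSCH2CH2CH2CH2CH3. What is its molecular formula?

Element totals:
  C: 5
  H: 12
  S: 1

C5H12S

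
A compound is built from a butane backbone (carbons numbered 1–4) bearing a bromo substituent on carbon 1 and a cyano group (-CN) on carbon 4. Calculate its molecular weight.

162.03 g/mol

Atom tally by fragment:
  BrCH2 → C:1 H:2 Br:1
  CH2 → C:1 H:2
  CH2 → C:1 H:2
  CH2CN → C:2 H:2 N:1
Element totals:
  C: 5
  H: 8
  Br: 1
  N: 1
Molecular formula: C5H8BrN.
  M = 5(12.011) + 8(1.008) + 79.904 + 14.007
    = 60.055 + 8.064 + 79.904 + 14.007 = 162.030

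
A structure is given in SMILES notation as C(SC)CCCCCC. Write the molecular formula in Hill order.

C8H18S

Atom tally by fragment:
  CH3SCH2 → C:2 H:5 S:1
  CH2 → C:1 H:2
  CH2 → C:1 H:2
  CH2 → C:1 H:2
  CH2 → C:1 H:2
  CH2 → C:1 H:2
  CH3 → C:1 H:3
Element totals:
  C: 8
  H: 18
  S: 1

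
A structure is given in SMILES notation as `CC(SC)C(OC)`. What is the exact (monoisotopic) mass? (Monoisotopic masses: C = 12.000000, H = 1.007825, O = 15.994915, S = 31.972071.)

120.0609

Atom tally by fragment:
  CH3 → C:1 H:3
  CH(SCH3) → C:2 H:4 S:1
  CH2OCH3 → C:2 H:5 O:1
Element totals:
  C: 5
  H: 12
  O: 1
  S: 1
Molecular formula: C5H12OS.
  M = 5(12.0) + 12(1.007825) + 15.994915 + 31.972071
    = 60.000000 + 12.093900 + 15.994915 + 31.972071 = 120.060886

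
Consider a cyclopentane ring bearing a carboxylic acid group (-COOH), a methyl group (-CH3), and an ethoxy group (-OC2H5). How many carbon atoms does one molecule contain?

9

Atom tally by fragment:
  cyclopentane ring core → C:5 H:10
  (− 3 ring H displaced by substituents)
  + COOH → C:1 H:1 O:2
  + CH3 → C:1 H:3
  + OC2H5 → C:2 H:5 O:1
Element totals:
  C: 9
  H: 16
  O: 3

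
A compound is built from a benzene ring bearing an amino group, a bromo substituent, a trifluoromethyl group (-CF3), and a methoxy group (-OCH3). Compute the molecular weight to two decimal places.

Atom tally by fragment:
  benzene ring core → C:6 H:6
  (− 4 ring H displaced by substituents)
  + NH2 → N:1 H:2
  + Br → Br:1
  + CF3 → C:1 F:3
  + OCH3 → C:1 H:3 O:1
Element totals:
  C: 8
  H: 7
  Br: 1
  F: 3
  N: 1
  O: 1
Molecular formula: C8H7BrF3NO.
  M = 8(12.011) + 7(1.008) + 79.904 + 3(18.998) + 14.007 + 15.999
    = 96.088 + 7.056 + 79.904 + 56.994 + 14.007 + 15.999 = 270.048

270.05 g/mol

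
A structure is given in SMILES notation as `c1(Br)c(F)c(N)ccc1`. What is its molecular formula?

Atom tally by fragment:
  benzene ring core → C:6 H:6
  (− 3 ring H displaced by substituents)
  + Br → Br:1
  + F → F:1
  + NH2 → N:1 H:2
Element totals:
  C: 6
  H: 5
  Br: 1
  F: 1
  N: 1

C6H5BrFN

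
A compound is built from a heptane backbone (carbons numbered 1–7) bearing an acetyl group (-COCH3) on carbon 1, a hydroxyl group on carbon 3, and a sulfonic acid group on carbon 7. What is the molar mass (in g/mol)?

Atom tally by fragment:
  CH3COCH2 → C:3 H:5 O:1
  CH2 → C:1 H:2
  CH(OH) → C:1 H:2 O:1
  CH2 → C:1 H:2
  CH2 → C:1 H:2
  CH2 → C:1 H:2
  CH2SO3H → C:1 H:3 S:1 O:3
Element totals:
  C: 9
  H: 18
  O: 5
  S: 1
Molecular formula: C9H18O5S.
  M = 9(12.011) + 18(1.008) + 5(15.999) + 32.06
    = 108.099 + 18.144 + 79.995 + 32.060 = 238.298

238.30 g/mol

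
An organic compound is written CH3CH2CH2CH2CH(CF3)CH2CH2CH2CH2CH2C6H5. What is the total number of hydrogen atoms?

25

Atom tally by fragment:
  CH3 → C:1 H:3
  CH2 → C:1 H:2
  CH2 → C:1 H:2
  CH2 → C:1 H:2
  CH(CF3) → C:2 H:1 F:3
  CH2 → C:1 H:2
  CH2 → C:1 H:2
  CH2 → C:1 H:2
  CH2 → C:1 H:2
  CH2C6H5 → C:7 H:7
Element totals:
  C: 17
  H: 25
  F: 3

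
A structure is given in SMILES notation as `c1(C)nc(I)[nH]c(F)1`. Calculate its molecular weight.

225.99 g/mol

Atom tally by fragment:
  imidazole ring core → C:3 H:4 N:2
  (− 3 ring H displaced by substituents)
  + CH3 → C:1 H:3
  + I → I:1
  + F → F:1
Element totals:
  C: 4
  H: 4
  F: 1
  I: 1
  N: 2
Molecular formula: C4H4FIN2.
  M = 4(12.011) + 4(1.008) + 18.998 + 126.904 + 2(14.007)
    = 48.044 + 4.032 + 18.998 + 126.904 + 28.014 = 225.992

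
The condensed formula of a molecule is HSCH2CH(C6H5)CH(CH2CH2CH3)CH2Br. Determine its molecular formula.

C13H19BrS

Element totals:
  C: 13
  H: 19
  Br: 1
  S: 1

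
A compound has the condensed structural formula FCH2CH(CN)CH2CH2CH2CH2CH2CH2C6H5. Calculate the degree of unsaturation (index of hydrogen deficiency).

Atom tally by fragment:
  FCH2 → C:1 H:2 F:1
  CH(CN) → C:2 H:1 N:1
  CH2 → C:1 H:2
  CH2 → C:1 H:2
  CH2 → C:1 H:2
  CH2 → C:1 H:2
  CH2 → C:1 H:2
  CH2C6H5 → C:7 H:7
Element totals:
  C: 15
  H: 20
  F: 1
  N: 1
Molecular formula: C15H20FN.
DoU = (2C + 2 + N − H − X) / 2 = (2·15 + 2 + 1 − 20 − 1) / 2 = 6.

6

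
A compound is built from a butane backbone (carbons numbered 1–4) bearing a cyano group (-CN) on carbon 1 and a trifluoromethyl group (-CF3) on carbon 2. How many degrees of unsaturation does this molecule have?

Atom tally by fragment:
  NCCH2 → C:2 H:2 N:1
  CH(CF3) → C:2 H:1 F:3
  CH2 → C:1 H:2
  CH3 → C:1 H:3
Element totals:
  C: 6
  H: 8
  F: 3
  N: 1
Molecular formula: C6H8F3N.
DoU = (2C + 2 + N − H − X) / 2 = (2·6 + 2 + 1 − 8 − 3) / 2 = 2.

2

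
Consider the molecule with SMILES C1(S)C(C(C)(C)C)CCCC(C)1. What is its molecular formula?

Atom tally by fragment:
  cyclohexane ring core → C:6 H:12
  (− 3 ring H displaced by substituents)
  + SH → S:1 H:1
  + C(CH3)3 → C:4 H:9
  + CH3 → C:1 H:3
Element totals:
  C: 11
  H: 22
  S: 1

C11H22S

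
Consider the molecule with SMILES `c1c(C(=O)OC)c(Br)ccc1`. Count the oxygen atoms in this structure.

2

Atom tally by fragment:
  benzene ring core → C:6 H:6
  (− 2 ring H displaced by substituents)
  + COOCH3 → C:2 H:3 O:2
  + Br → Br:1
Element totals:
  C: 8
  H: 7
  Br: 1
  O: 2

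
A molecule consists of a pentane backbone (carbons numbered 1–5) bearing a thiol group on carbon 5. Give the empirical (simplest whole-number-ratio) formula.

Atom tally by fragment:
  CH3 → C:1 H:3
  CH2 → C:1 H:2
  CH2 → C:1 H:2
  CH2 → C:1 H:2
  CH2SH → C:1 H:3 S:1
Element totals:
  C: 5
  H: 12
  S: 1
Molecular formula: C5H12S.
gcd of subscripts (5, 12, 1) = 1, so the empirical formula equals the molecular formula.

C5H12S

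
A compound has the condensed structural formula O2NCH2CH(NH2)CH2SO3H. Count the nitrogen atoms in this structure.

Element totals:
  C: 3
  H: 8
  N: 2
  O: 5
  S: 1

2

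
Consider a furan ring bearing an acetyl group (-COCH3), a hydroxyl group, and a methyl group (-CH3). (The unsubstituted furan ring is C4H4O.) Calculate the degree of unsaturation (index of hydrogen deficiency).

Atom tally by fragment:
  furan ring core → C:4 H:4 O:1
  (− 3 ring H displaced by substituents)
  + COCH3 → C:2 H:3 O:1
  + OH → O:1 H:1
  + CH3 → C:1 H:3
Element totals:
  C: 7
  H: 8
  O: 3
Molecular formula: C7H8O3.
DoU = (2C + 2 + N − H − X) / 2 = (2·7 + 2 + 0 − 8 − 0) / 2 = 4.

4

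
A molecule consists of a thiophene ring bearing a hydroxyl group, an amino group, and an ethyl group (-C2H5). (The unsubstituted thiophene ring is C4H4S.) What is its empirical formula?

C6H9NOS

Atom tally by fragment:
  thiophene ring core → C:4 H:4 S:1
  (− 3 ring H displaced by substituents)
  + OH → O:1 H:1
  + NH2 → N:1 H:2
  + C2H5 → C:2 H:5
Element totals:
  C: 6
  H: 9
  N: 1
  O: 1
  S: 1
Molecular formula: C6H9NOS.
gcd of subscripts (6, 9, 1, 1, 1) = 1, so the empirical formula equals the molecular formula.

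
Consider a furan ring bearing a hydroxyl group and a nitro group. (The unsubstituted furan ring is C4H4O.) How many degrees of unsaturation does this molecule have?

4

Atom tally by fragment:
  furan ring core → C:4 H:4 O:1
  (− 2 ring H displaced by substituents)
  + OH → O:1 H:1
  + NO2 → N:1 O:2
Element totals:
  C: 4
  H: 3
  N: 1
  O: 4
Molecular formula: C4H3NO4.
DoU = (2C + 2 + N − H − X) / 2 = (2·4 + 2 + 1 − 3 − 0) / 2 = 4.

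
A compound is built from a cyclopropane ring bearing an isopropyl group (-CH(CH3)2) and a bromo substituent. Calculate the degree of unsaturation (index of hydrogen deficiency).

1

Atom tally by fragment:
  cyclopropane ring core → C:3 H:6
  (− 2 ring H displaced by substituents)
  + CH(CH3)2 → C:3 H:7
  + Br → Br:1
Element totals:
  C: 6
  H: 11
  Br: 1
Molecular formula: C6H11Br.
DoU = (2C + 2 + N − H − X) / 2 = (2·6 + 2 + 0 − 11 − 1) / 2 = 1.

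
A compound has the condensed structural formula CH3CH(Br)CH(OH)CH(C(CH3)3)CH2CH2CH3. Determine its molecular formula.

C11H23BrO

Atom tally by fragment:
  CH3 → C:1 H:3
  CH(Br) → C:1 H:1 Br:1
  CH(OH) → C:1 H:2 O:1
  CH(C(CH3)3) → C:5 H:10
  CH2 → C:1 H:2
  CH2 → C:1 H:2
  CH3 → C:1 H:3
Element totals:
  C: 11
  H: 23
  Br: 1
  O: 1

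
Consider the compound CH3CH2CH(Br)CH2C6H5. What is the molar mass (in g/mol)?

Element totals:
  C: 10
  H: 13
  Br: 1
Molecular formula: C10H13Br.
  M = 10(12.011) + 13(1.008) + 79.904
    = 120.110 + 13.104 + 79.904 = 213.118

213.12 g/mol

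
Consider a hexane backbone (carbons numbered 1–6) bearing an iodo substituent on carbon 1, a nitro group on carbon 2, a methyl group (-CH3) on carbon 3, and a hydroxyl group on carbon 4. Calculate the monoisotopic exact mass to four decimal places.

287.0018

Atom tally by fragment:
  ICH2 → C:1 H:2 I:1
  CH(NO2) → C:1 H:1 N:1 O:2
  CH(CH3) → C:2 H:4
  CH(OH) → C:1 H:2 O:1
  CH2 → C:1 H:2
  CH3 → C:1 H:3
Element totals:
  C: 7
  H: 14
  I: 1
  N: 1
  O: 3
Molecular formula: C7H14INO3.
  M = 7(12.0) + 14(1.007825) + 126.904472 + 14.003074 + 3(15.994915)
    = 84.000000 + 14.109550 + 126.904472 + 14.003074 + 47.984745 = 287.001841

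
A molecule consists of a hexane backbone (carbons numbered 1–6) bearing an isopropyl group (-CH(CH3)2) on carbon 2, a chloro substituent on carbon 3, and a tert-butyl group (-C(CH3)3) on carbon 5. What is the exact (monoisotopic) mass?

218.1801

Atom tally by fragment:
  CH3 → C:1 H:3
  CH(CH(CH3)2) → C:4 H:8
  CH(Cl) → C:1 H:1 Cl:1
  CH2 → C:1 H:2
  CH(C(CH3)3) → C:5 H:10
  CH3 → C:1 H:3
Element totals:
  C: 13
  H: 27
  Cl: 1
Molecular formula: C13H27Cl.
  M = 13(12.0) + 27(1.007825) + 34.968853
    = 156.000000 + 27.211275 + 34.968853 = 218.180128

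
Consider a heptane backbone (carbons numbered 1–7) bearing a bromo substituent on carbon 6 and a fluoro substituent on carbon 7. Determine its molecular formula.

Atom tally by fragment:
  CH3 → C:1 H:3
  CH2 → C:1 H:2
  CH2 → C:1 H:2
  CH2 → C:1 H:2
  CH2 → C:1 H:2
  CH(Br) → C:1 H:1 Br:1
  CH2F → C:1 H:2 F:1
Element totals:
  C: 7
  H: 14
  Br: 1
  F: 1

C7H14BrF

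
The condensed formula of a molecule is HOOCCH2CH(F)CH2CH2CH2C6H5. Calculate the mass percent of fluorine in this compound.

9.04%

Atom tally by fragment:
  HOOCCH2 → C:2 H:3 O:2
  CH(F) → C:1 H:1 F:1
  CH2 → C:1 H:2
  CH2 → C:1 H:2
  CH2C6H5 → C:7 H:7
Element totals:
  C: 12
  H: 15
  F: 1
  O: 2
Molecular formula: C12H15FO2.
Molar mass = 210.248 g/mol.
Mass from F: 1 × 18.998 = 18.998 g/mol.
%F = 18.998 / 210.248 × 100 = 9.04%.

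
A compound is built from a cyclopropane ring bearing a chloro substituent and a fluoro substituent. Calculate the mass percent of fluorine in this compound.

Atom tally by fragment:
  cyclopropane ring core → C:3 H:6
  (− 2 ring H displaced by substituents)
  + Cl → Cl:1
  + F → F:1
Element totals:
  C: 3
  H: 4
  Cl: 1
  F: 1
Molecular formula: C3H4ClF.
Molar mass = 94.513 g/mol.
Mass from F: 1 × 18.998 = 18.998 g/mol.
%F = 18.998 / 94.513 × 100 = 20.10%.

20.10%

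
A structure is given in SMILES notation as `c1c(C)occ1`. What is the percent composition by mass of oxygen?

Atom tally by fragment:
  furan ring core → C:4 H:4 O:1
  (− 1 ring H displaced by substituents)
  + CH3 → C:1 H:3
Element totals:
  C: 5
  H: 6
  O: 1
Molecular formula: C5H6O.
Molar mass = 82.102 g/mol.
Mass from O: 1 × 15.999 = 15.999 g/mol.
%O = 15.999 / 82.102 × 100 = 19.49%.

19.49%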